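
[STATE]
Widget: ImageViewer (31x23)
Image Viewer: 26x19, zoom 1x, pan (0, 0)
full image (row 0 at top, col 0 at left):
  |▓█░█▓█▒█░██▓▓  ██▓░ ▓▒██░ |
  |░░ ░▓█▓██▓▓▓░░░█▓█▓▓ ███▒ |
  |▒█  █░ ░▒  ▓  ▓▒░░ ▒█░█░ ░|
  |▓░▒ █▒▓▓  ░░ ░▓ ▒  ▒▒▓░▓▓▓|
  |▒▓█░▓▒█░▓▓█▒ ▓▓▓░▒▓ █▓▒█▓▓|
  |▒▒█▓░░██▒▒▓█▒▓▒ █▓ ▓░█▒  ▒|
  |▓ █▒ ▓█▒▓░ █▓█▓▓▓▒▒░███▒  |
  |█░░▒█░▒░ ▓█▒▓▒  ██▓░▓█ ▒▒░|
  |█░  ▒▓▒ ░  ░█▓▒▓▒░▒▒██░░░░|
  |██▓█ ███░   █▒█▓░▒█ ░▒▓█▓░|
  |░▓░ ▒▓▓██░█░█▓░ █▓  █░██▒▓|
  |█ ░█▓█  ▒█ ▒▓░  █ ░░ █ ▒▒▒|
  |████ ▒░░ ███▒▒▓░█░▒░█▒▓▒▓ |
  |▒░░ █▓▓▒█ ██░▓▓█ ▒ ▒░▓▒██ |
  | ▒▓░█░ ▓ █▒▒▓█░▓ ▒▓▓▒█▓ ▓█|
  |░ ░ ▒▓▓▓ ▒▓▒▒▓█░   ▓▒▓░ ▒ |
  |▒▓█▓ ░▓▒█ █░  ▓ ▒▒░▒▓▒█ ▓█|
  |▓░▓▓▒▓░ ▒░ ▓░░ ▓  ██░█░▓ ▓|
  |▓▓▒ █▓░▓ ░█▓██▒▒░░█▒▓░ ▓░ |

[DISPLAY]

▓█░█▓█▒█░██▓▓  ██▓░ ▓▒██░      
░░ ░▓█▓██▓▓▓░░░█▓█▓▓ ███▒      
▒█  █░ ░▒  ▓  ▓▒░░ ▒█░█░ ░     
▓░▒ █▒▓▓  ░░ ░▓ ▒  ▒▒▓░▓▓▓     
▒▓█░▓▒█░▓▓█▒ ▓▓▓░▒▓ █▓▒█▓▓     
▒▒█▓░░██▒▒▓█▒▓▒ █▓ ▓░█▒  ▒     
▓ █▒ ▓█▒▓░ █▓█▓▓▓▒▒░███▒       
█░░▒█░▒░ ▓█▒▓▒  ██▓░▓█ ▒▒░     
█░  ▒▓▒ ░  ░█▓▒▓▒░▒▒██░░░░     
██▓█ ███░   █▒█▓░▒█ ░▒▓█▓░     
░▓░ ▒▓▓██░█░█▓░ █▓  █░██▒▓     
█ ░█▓█  ▒█ ▒▓░  █ ░░ █ ▒▒▒     
████ ▒░░ ███▒▒▓░█░▒░█▒▓▒▓      
▒░░ █▓▓▒█ ██░▓▓█ ▒ ▒░▓▒██      
 ▒▓░█░ ▓ █▒▒▓█░▓ ▒▓▓▒█▓ ▓█     
░ ░ ▒▓▓▓ ▒▓▒▒▓█░   ▓▒▓░ ▒      
▒▓█▓ ░▓▒█ █░  ▓ ▒▒░▒▓▒█ ▓█     
▓░▓▓▒▓░ ▒░ ▓░░ ▓  ██░█░▓ ▓     
▓▓▒ █▓░▓ ░█▓██▒▒░░█▒▓░ ▓░      
                               
                               
                               
                               


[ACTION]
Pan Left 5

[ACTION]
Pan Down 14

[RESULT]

 ▒▓░█░ ▓ █▒▒▓█░▓ ▒▓▓▒█▓ ▓█     
░ ░ ▒▓▓▓ ▒▓▒▒▓█░   ▓▒▓░ ▒      
▒▓█▓ ░▓▒█ █░  ▓ ▒▒░▒▓▒█ ▓█     
▓░▓▓▒▓░ ▒░ ▓░░ ▓  ██░█░▓ ▓     
▓▓▒ █▓░▓ ░█▓██▒▒░░█▒▓░ ▓░      
                               
                               
                               
                               
                               
                               
                               
                               
                               
                               
                               
                               
                               
                               
                               
                               
                               
                               


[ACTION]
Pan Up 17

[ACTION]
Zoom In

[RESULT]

▓▓██░░██▓▓██▒▒██░░████▓▓▓▓    █
▓▓██░░██▓▓██▒▒██░░████▓▓▓▓    █
░░░░  ░░▓▓██▓▓████▓▓▓▓▓▓░░░░░░█
░░░░  ░░▓▓██▓▓████▓▓▓▓▓▓░░░░░░█
▒▒██    ██░░  ░░▒▒    ▓▓    ▓▓▒
▒▒██    ██░░  ░░▒▒    ▓▓    ▓▓▒
▓▓░░▒▒  ██▒▒▓▓▓▓    ░░░░  ░░▓▓ 
▓▓░░▒▒  ██▒▒▓▓▓▓    ░░░░  ░░▓▓ 
▒▒▓▓██░░▓▓▒▒██░░▓▓▓▓██▒▒  ▓▓▓▓▓
▒▒▓▓██░░▓▓▒▒██░░▓▓▓▓██▒▒  ▓▓▓▓▓
▒▒▒▒██▓▓░░░░████▒▒▒▒▓▓██▒▒▓▓▒▒ 
▒▒▒▒██▓▓░░░░████▒▒▒▒▓▓██▒▒▓▓▒▒ 
▓▓  ██▒▒  ▓▓██▒▒▓▓░░  ██▓▓██▓▓▓
▓▓  ██▒▒  ▓▓██▒▒▓▓░░  ██▓▓██▓▓▓
██░░░░▒▒██░░▒▒░░  ▓▓██▒▒▓▓▒▒   
██░░░░▒▒██░░▒▒░░  ▓▓██▒▒▓▓▒▒   
██░░    ▒▒▓▓▒▒  ░░    ░░██▓▓▒▒▓
██░░    ▒▒▓▓▒▒  ░░    ░░██▓▓▒▒▓
████▓▓██  ██████░░      ██▒▒██▓
████▓▓██  ██████░░      ██▒▒██▓
░░▓▓░░  ▒▒▓▓▓▓████░░██░░██▓▓░░ 
░░▓▓░░  ▒▒▓▓▓▓████░░██░░██▓▓░░ 
██  ░░██▓▓██    ▒▒██  ▒▒▓▓░░   


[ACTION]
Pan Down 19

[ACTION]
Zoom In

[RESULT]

▓▓▓   ███▒▒▒   ▓▓▓███▒▒▒▓▓▓░░░ 
▓▓▓   ███▒▒▒   ▓▓▓███▒▒▒▓▓▓░░░ 
███░░░░░░▒▒▒███░░░▒▒▒░░░   ▓▓▓█
███░░░░░░▒▒▒███░░░▒▒▒░░░   ▓▓▓█
███░░░░░░▒▒▒███░░░▒▒▒░░░   ▓▓▓█
███░░░      ▒▒▒▓▓▓▒▒▒   ░░░    
███░░░      ▒▒▒▓▓▓▒▒▒   ░░░    
███░░░      ▒▒▒▓▓▓▒▒▒   ░░░    
██████▓▓▓███   █████████░░░    
██████▓▓▓███   █████████░░░    
██████▓▓▓███   █████████░░░    
░░░▓▓▓░░░   ▒▒▒▓▓▓▓▓▓██████░░░█
░░░▓▓▓░░░   ▒▒▒▓▓▓▓▓▓██████░░░█
░░░▓▓▓░░░   ▒▒▒▓▓▓▓▓▓██████░░░█
███   ░░░███▓▓▓███      ▒▒▒███ 
███   ░░░███▓▓▓███      ▒▒▒███ 
███   ░░░███▓▓▓███      ▒▒▒███ 
████████████   ▒▒▒░░░░░░   ████
████████████   ▒▒▒░░░░░░   ████
████████████   ▒▒▒░░░░░░   ████
▒▒▒░░░░░░   ███▓▓▓▓▓▓▒▒▒███   █
▒▒▒░░░░░░   ███▓▓▓▓▓▓▒▒▒███   █
▒▒▒░░░░░░   ███▓▓▓▓▓▓▒▒▒███   █


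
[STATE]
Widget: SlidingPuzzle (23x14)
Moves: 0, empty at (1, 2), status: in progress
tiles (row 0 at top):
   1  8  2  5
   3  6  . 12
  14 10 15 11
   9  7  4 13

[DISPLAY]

┌────┬────┬────┬────┐  
│  1 │  8 │  2 │  5 │  
├────┼────┼────┼────┤  
│  3 │  6 │    │ 12 │  
├────┼────┼────┼────┤  
│ 14 │ 10 │ 15 │ 11 │  
├────┼────┼────┼────┤  
│  9 │  7 │  4 │ 13 │  
└────┴────┴────┴────┘  
Moves: 0               
                       
                       
                       
                       


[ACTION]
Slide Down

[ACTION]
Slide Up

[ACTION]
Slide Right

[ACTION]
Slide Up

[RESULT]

┌────┬────┬────┬────┐  
│  1 │  8 │  2 │  5 │  
├────┼────┼────┼────┤  
│  3 │ 10 │  6 │ 12 │  
├────┼────┼────┼────┤  
│ 14 │    │ 15 │ 11 │  
├────┼────┼────┼────┤  
│  9 │  7 │  4 │ 13 │  
└────┴────┴────┴────┘  
Moves: 4               
                       
                       
                       
                       


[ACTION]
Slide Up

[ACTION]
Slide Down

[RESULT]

┌────┬────┬────┬────┐  
│  1 │  8 │  2 │  5 │  
├────┼────┼────┼────┤  
│  3 │ 10 │  6 │ 12 │  
├────┼────┼────┼────┤  
│ 14 │    │ 15 │ 11 │  
├────┼────┼────┼────┤  
│  9 │  7 │  4 │ 13 │  
└────┴────┴────┴────┘  
Moves: 6               
                       
                       
                       
                       


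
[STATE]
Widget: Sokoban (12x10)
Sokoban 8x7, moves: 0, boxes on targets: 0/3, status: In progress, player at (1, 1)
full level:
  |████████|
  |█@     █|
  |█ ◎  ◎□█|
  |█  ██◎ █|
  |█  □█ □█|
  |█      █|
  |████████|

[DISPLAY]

████████    
█@     █    
█ ◎  ◎□█    
█  ██◎ █    
█  □█ □█    
█      █    
████████    
Moves: 0  0/
            
            


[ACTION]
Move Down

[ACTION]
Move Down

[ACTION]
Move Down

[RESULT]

████████    
█      █    
█ ◎  ◎□█    
█  ██◎ █    
█@ □█ □█    
█      █    
████████    
Moves: 3  0/
            
            


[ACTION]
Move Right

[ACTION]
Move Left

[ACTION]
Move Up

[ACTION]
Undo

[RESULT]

████████    
█      █    
█ ◎  ◎□█    
█  ██◎ █    
█@ □█ □█    
█      █    
████████    
Moves: 5  0/
            
            


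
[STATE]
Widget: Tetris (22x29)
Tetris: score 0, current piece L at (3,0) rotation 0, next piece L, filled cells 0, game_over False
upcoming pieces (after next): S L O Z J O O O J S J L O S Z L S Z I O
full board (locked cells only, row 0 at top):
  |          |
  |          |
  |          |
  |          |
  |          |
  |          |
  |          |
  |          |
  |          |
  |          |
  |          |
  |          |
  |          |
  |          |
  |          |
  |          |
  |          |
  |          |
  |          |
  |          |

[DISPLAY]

     ▒    │Next:      
   ▒▒▒    │  ▒        
          │▒▒▒        
          │           
          │           
          │           
          │Score:     
          │0          
          │           
          │           
          │           
          │           
          │           
          │           
          │           
          │           
          │           
          │           
          │           
          │           
          │           
          │           
          │           
          │           
          │           
          │           
          │           
          │           
          │           


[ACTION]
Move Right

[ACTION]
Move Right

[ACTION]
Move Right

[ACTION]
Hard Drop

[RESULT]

     ▒    │Next:      
   ▒▒▒    │ ░░        
          │░░         
          │           
          │           
          │           
          │Score:     
          │0          
          │           
          │           
          │           
          │           
          │           
          │           
          │           
          │           
          │           
          │           
        ▒ │           
      ▒▒▒ │           
          │           
          │           
          │           
          │           
          │           
          │           
          │           
          │           
          │           


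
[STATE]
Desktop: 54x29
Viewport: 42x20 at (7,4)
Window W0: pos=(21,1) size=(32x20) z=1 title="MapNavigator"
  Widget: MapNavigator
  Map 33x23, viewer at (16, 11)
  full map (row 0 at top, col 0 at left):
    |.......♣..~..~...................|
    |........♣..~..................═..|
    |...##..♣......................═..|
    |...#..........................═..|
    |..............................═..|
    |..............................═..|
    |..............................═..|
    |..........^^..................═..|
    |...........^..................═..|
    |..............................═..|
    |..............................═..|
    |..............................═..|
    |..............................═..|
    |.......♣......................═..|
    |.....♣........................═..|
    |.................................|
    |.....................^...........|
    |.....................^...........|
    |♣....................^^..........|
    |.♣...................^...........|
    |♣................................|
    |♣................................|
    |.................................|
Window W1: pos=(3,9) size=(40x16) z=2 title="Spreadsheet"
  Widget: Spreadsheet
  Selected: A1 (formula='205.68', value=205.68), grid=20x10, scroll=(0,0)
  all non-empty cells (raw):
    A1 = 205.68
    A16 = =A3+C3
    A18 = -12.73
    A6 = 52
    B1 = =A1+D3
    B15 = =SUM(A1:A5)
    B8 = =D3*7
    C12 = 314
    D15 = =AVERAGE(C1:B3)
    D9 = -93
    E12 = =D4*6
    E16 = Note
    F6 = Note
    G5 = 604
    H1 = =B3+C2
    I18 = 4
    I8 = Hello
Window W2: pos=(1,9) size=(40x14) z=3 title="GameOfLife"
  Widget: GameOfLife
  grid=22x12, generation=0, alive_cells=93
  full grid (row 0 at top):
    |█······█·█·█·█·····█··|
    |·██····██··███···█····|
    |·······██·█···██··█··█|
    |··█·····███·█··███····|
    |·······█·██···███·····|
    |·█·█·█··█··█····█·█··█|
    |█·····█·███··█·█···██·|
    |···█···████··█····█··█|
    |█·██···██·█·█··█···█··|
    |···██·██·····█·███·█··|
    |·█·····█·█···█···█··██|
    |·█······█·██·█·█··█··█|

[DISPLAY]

              ┃..#........................
              ┃...........................
              ┃...........................
              ┃...........................
              ┃.........^^................
━━━━━━━━━━━━━━━━━━━━━━━━━━━━━━━━━┓━┓......
OfLife                           ┃ ┃......
─────────────────────────────────┨─┨......
0                                ┃ ┃......
··██··███···█····                ┃ ┃......
··██·█···██··█··█                ┃-┃......
···███·█··███····                ┃ ┃......
··█·██···███·····                ┃ ┃......
█··█··█····█·█··█                ┃ ┃......
·█·███··█·█···██·                ┃ ┃......
··████··█····█··█                ┃ ┃^.....
··██·█·█··█···█··                ┃ ┃━━━━━━
·██·····█·███·█··                ┃ ┃      
━━━━━━━━━━━━━━━━━━━━━━━━━━━━━━━━━┛ ┃      
        0       0       0     -93  ┃      


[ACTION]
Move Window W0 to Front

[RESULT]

              ┃..#........................
              ┃...........................
              ┃...........................
              ┃...........................
              ┃.........^^................
━━━━━━━━━━━━━━┃..........^................
OfLife        ┃...........................
──────────────┃...........................
0             ┃...............@...........
··██··███···█·┃...........................
··██·█···██··█┃......♣....................
···███·█··███·┃....♣......................
··█·██···███··┃...........................
█··█··█····█·█┃....................^......
·█·███··█·█···┃....................^......
··████··█····█┃....................^^.....
··██·█·█··█···┗━━━━━━━━━━━━━━━━━━━━━━━━━━━
·██·····█·███·█··                ┃ ┃      
━━━━━━━━━━━━━━━━━━━━━━━━━━━━━━━━━┛ ┃      
        0       0       0     -93  ┃      


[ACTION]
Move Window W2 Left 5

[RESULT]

              ┃..#........................
              ┃...........................
              ┃...........................
              ┃...........................
              ┃.........^^................
━━━━━━━━━━━━━━┃..........^................
fLife         ┃...........................
──────────────┃...........................
              ┃...............@...........
·██··███···█··┃...........................
·██·█···██··█·┃......♣....................
··███·█··███··┃....♣......................
·█·██···███···┃...........................
··█··█····█·█·┃....................^......
█·███··█·█···█┃....................^......
·████··█····█·┃....................^^.....
·██·█·█··█···█┗━━━━━━━━━━━━━━━━━━━━━━━━━━━
██·····█·███·█··                ┃  ┃      
━━━━━━━━━━━━━━━━━━━━━━━━━━━━━━━━┛  ┃      
        0       0       0     -93  ┃      


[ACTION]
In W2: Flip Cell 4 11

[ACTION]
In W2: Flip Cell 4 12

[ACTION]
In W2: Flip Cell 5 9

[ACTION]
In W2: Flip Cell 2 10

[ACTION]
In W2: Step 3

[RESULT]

              ┃..#........................
              ┃...........................
              ┃...........................
              ┃...........................
              ┃.........^^................
━━━━━━━━━━━━━━┃..........^................
fLife         ┃...........................
──────────────┃...........................
              ┃...............@...........
··██·█·██·····┃...........................
···██···█·····┃......♣....................
····█····█····┃....♣......................
█·····███···█·┃...........................
·█···████···█·┃....................^......
·█··██········┃....................^......
····██···███··┃....................^^.....
·██·█······██·┗━━━━━━━━━━━━━━━━━━━━━━━━━━━
··██·········█·█                ┃  ┃      
━━━━━━━━━━━━━━━━━━━━━━━━━━━━━━━━┛  ┃      
        0       0       0     -93  ┃      


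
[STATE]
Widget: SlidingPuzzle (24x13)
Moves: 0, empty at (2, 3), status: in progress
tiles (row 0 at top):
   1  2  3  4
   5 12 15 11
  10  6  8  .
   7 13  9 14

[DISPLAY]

┌────┬────┬────┬────┐   
│  1 │  2 │  3 │  4 │   
├────┼────┼────┼────┤   
│  5 │ 12 │ 15 │ 11 │   
├────┼────┼────┼────┤   
│ 10 │  6 │  8 │    │   
├────┼────┼────┼────┤   
│  7 │ 13 │  9 │ 14 │   
└────┴────┴────┴────┘   
Moves: 0                
                        
                        
                        


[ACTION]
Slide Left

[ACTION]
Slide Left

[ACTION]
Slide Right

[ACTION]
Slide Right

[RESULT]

┌────┬────┬────┬────┐   
│  1 │  2 │  3 │  4 │   
├────┼────┼────┼────┤   
│  5 │ 12 │ 15 │ 11 │   
├────┼────┼────┼────┤   
│ 10 │    │  6 │  8 │   
├────┼────┼────┼────┤   
│  7 │ 13 │  9 │ 14 │   
└────┴────┴────┴────┘   
Moves: 2                
                        
                        
                        


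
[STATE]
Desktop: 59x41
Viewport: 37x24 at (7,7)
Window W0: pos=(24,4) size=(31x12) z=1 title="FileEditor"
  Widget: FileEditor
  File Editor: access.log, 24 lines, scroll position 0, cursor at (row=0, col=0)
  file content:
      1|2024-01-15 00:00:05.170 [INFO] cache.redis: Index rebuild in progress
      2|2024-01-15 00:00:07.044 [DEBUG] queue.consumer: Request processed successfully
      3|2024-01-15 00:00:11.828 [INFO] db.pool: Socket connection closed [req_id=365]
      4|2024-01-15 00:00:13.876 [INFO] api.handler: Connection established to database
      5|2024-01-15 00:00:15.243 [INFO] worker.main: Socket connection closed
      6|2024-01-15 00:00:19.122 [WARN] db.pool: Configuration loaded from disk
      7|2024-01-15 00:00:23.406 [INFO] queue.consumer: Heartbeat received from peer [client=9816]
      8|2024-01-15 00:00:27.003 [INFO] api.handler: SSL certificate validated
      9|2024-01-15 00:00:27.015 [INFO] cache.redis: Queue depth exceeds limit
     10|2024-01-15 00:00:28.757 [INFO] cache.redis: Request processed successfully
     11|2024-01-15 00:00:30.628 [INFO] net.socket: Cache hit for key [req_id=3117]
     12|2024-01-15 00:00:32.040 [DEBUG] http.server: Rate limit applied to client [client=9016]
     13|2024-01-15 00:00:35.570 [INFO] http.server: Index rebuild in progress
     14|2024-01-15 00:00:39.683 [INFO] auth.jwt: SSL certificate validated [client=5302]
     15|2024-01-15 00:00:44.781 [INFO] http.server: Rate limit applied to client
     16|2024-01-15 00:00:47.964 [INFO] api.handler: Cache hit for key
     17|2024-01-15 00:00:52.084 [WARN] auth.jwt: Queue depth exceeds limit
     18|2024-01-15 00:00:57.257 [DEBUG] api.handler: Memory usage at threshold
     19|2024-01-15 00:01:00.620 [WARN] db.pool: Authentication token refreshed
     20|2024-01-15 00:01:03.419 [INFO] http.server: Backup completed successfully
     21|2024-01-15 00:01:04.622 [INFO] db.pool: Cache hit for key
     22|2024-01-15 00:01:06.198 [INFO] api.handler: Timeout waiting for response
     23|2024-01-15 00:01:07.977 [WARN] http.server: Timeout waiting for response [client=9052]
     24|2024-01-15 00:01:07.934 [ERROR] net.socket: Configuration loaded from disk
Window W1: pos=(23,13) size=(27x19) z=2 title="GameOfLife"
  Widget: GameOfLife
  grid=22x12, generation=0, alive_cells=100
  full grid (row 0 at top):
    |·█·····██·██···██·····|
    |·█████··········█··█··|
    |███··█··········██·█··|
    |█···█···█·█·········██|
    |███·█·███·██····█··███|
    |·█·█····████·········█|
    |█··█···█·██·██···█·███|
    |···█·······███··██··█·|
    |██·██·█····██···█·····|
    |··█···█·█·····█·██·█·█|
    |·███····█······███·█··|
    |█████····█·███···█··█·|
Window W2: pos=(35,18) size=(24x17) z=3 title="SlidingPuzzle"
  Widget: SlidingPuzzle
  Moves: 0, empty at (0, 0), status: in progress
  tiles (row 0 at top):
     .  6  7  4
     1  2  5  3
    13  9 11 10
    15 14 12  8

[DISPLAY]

                 ┃█024-01-15 00:00:05
                 ┃2024-01-15 00:00:07
                 ┃2024-01-15 00:00:11
                 ┃2024-01-15 00:00:13
                 ┃2024-01-15 00:00:15
                 ┃2024-01-15 00:00:19
                ┏━━━━━━━━━━━━━━━━━━━━
                ┃ GameOfLife         
                ┠────────────────────
                ┃Gen: 0              
                ┃·█·····██·██···██···
                ┃·█████·····┏━━━━━━━━
                ┃███··█·····┃ Sliding
                ┃█···█···█·█┠────────
                ┃███·█·███·█┃┌────┬──
                ┃·█·█····███┃│    │  
                ┃█··█···█·██┃├────┼──
                ┃···█·······┃│  1 │  
                ┃██·██·█····┃├────┼──
                ┃··█···█·█··┃│ 13 │  
                ┃·███····█··┃├────┼──
                ┃█████····█·┃│ 15 │ 1
                ┃           ┃└────┴──
                ┃           ┃Moves: 0


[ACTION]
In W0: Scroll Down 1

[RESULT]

                 ┃2024-01-15 00:00:07
                 ┃2024-01-15 00:00:11
                 ┃2024-01-15 00:00:13
                 ┃2024-01-15 00:00:15
                 ┃2024-01-15 00:00:19
                 ┃2024-01-15 00:00:23
                ┏━━━━━━━━━━━━━━━━━━━━
                ┃ GameOfLife         
                ┠────────────────────
                ┃Gen: 0              
                ┃·█·····██·██···██···
                ┃·█████·····┏━━━━━━━━
                ┃███··█·····┃ Sliding
                ┃█···█···█·█┠────────
                ┃███·█·███·█┃┌────┬──
                ┃·█·█····███┃│    │  
                ┃█··█···█·██┃├────┼──
                ┃···█·······┃│  1 │  
                ┃██·██·█····┃├────┼──
                ┃··█···█·█··┃│ 13 │  
                ┃·███····█··┃├────┼──
                ┃█████····█·┃│ 15 │ 1
                ┃           ┃└────┴──
                ┃           ┃Moves: 0


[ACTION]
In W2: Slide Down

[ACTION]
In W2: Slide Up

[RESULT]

                 ┃2024-01-15 00:00:07
                 ┃2024-01-15 00:00:11
                 ┃2024-01-15 00:00:13
                 ┃2024-01-15 00:00:15
                 ┃2024-01-15 00:00:19
                 ┃2024-01-15 00:00:23
                ┏━━━━━━━━━━━━━━━━━━━━
                ┃ GameOfLife         
                ┠────────────────────
                ┃Gen: 0              
                ┃·█·····██·██···██···
                ┃·█████·····┏━━━━━━━━
                ┃███··█·····┃ Sliding
                ┃█···█···█·█┠────────
                ┃███·█·███·█┃┌────┬──
                ┃·█·█····███┃│  1 │  
                ┃█··█···█·██┃├────┼──
                ┃···█·······┃│    │  
                ┃██·██·█····┃├────┼──
                ┃··█···█·█··┃│ 13 │  
                ┃·███····█··┃├────┼──
                ┃█████····█·┃│ 15 │ 1
                ┃           ┃└────┴──
                ┃           ┃Moves: 1


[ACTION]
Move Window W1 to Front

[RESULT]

                 ┃2024-01-15 00:00:07
                 ┃2024-01-15 00:00:11
                 ┃2024-01-15 00:00:13
                 ┃2024-01-15 00:00:15
                 ┃2024-01-15 00:00:19
                 ┃2024-01-15 00:00:23
                ┏━━━━━━━━━━━━━━━━━━━━
                ┃ GameOfLife         
                ┠────────────────────
                ┃Gen: 0              
                ┃·█·····██·██···██···
                ┃·█████··········█··█
                ┃███··█··········██·█
                ┃█···█···█·█·········
                ┃███·█·███·██····█··█
                ┃·█·█····████········
                ┃█··█···█·██·██···█·█
                ┃···█·······███··██··
                ┃██·██·█····██···█···
                ┃··█···█·█·····█·██·█
                ┃·███····█······███·█
                ┃█████····█·███···█··
                ┃                    
                ┃                    


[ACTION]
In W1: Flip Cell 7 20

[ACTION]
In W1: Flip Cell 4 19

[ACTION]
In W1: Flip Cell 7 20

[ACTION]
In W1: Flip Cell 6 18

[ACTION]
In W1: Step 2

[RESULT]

                 ┃2024-01-15 00:00:07
                 ┃2024-01-15 00:00:11
                 ┃2024-01-15 00:00:13
                 ┃2024-01-15 00:00:15
                 ┃2024-01-15 00:00:19
                 ┃2024-01-15 00:00:23
                ┏━━━━━━━━━━━━━━━━━━━━
                ┃ GameOfLife         
                ┠────────────────────
                ┃Gen: 2              
                ┃··██················
                ┃··██··█········█··██
                ┃···█···█········█··█
                ┃·█·██·█·········█··█
                ┃······██········█···
                ┃··█·············█··█
                ┃·····█··········█··█
                ┃██···█··········█···
                ┃·█·█·██·············
                ┃██·····█····███·····
                ┃██·██···█···███···██
                ┃········█···█·█···█·
                ┃                    
                ┃                    


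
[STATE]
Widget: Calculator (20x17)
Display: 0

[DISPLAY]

                   0
┌───┬───┬───┬───┐   
│ 7 │ 8 │ 9 │ ÷ │   
├───┼───┼───┼───┤   
│ 4 │ 5 │ 6 │ × │   
├───┼───┼───┼───┤   
│ 1 │ 2 │ 3 │ - │   
├───┼───┼───┼───┤   
│ 0 │ . │ = │ + │   
├───┼───┼───┼───┤   
│ C │ MC│ MR│ M+│   
└───┴───┴───┴───┘   
                    
                    
                    
                    
                    


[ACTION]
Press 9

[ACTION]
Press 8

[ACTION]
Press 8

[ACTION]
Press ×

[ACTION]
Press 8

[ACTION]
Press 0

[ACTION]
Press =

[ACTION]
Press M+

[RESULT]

               79040
┌───┬───┬───┬───┐   
│ 7 │ 8 │ 9 │ ÷ │   
├───┼───┼───┼───┤   
│ 4 │ 5 │ 6 │ × │   
├───┼───┼───┼───┤   
│ 1 │ 2 │ 3 │ - │   
├───┼───┼───┼───┤   
│ 0 │ . │ = │ + │   
├───┼───┼───┼───┤   
│ C │ MC│ MR│ M+│   
└───┴───┴───┴───┘   
                    
                    
                    
                    
                    


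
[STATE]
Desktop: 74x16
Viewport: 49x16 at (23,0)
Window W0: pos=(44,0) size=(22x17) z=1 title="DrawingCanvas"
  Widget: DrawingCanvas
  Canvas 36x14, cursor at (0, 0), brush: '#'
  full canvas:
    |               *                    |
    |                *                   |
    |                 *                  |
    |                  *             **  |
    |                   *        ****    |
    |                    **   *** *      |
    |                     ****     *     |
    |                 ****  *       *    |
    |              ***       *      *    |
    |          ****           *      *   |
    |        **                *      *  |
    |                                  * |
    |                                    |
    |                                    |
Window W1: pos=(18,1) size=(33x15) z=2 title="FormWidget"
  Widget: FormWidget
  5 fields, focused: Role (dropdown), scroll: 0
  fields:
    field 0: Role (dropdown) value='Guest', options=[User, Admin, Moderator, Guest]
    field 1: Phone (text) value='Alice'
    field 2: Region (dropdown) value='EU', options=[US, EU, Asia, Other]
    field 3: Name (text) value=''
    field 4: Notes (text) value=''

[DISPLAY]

                     ┏━━━━━━━━━━━━━━━━━━━━┓      
━━━━━━━━━━━━━━━━━━━━━━━━━━━┓ngCanvas      ┃      
mWidget                    ┃──────────────┨      
───────────────────────────┨         *    ┃      
le:       [Guest         ▼]┃          *   ┃      
one:      [Alice          ]┃           *  ┃      
gion:     [EU            ▼]┃            * ┃      
me:       [               ]┃             *┃      
tes:      [               ]┃              ┃      
                           ┃              ┃      
                           ┃           ***┃      
                           ┃        ***   ┃      
                           ┃    ****      ┃      
                           ┃  **          ┃      
                           ┃              ┃      
━━━━━━━━━━━━━━━━━━━━━━━━━━━┛              ┃      


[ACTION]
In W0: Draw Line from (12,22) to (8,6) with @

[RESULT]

                     ┏━━━━━━━━━━━━━━━━━━━━┓      
━━━━━━━━━━━━━━━━━━━━━━━━━━━┓ngCanvas      ┃      
mWidget                    ┃──────────────┨      
───────────────────────────┨         *    ┃      
le:       [Guest         ▼]┃          *   ┃      
one:      [Alice          ]┃           *  ┃      
gion:     [EU            ▼]┃            * ┃      
me:       [               ]┃             *┃      
tes:      [               ]┃              ┃      
                           ┃              ┃      
                           ┃           ***┃      
                           ┃@@      ***   ┃      
                           ┃  @@@@**      ┃      
                           ┃  **  @@@@    ┃      
                           ┃          @@@@┃      
━━━━━━━━━━━━━━━━━━━━━━━━━━━┛              ┃      


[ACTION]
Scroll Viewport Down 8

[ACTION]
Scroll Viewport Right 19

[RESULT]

                   ┏━━━━━━━━━━━━━━━━━━━━┓        
━━━━━━━━━━━━━━━━━━━━━━━━━┓ngCanvas      ┃        
idget                    ┃──────────────┨        
─────────────────────────┨         *    ┃        
:       [Guest         ▼]┃          *   ┃        
e:      [Alice          ]┃           *  ┃        
on:     [EU            ▼]┃            * ┃        
:       [               ]┃             *┃        
s:      [               ]┃              ┃        
                         ┃              ┃        
                         ┃           ***┃        
                         ┃@@      ***   ┃        
                         ┃  @@@@**      ┃        
                         ┃  **  @@@@    ┃        
                         ┃          @@@@┃        
━━━━━━━━━━━━━━━━━━━━━━━━━┛              ┃        


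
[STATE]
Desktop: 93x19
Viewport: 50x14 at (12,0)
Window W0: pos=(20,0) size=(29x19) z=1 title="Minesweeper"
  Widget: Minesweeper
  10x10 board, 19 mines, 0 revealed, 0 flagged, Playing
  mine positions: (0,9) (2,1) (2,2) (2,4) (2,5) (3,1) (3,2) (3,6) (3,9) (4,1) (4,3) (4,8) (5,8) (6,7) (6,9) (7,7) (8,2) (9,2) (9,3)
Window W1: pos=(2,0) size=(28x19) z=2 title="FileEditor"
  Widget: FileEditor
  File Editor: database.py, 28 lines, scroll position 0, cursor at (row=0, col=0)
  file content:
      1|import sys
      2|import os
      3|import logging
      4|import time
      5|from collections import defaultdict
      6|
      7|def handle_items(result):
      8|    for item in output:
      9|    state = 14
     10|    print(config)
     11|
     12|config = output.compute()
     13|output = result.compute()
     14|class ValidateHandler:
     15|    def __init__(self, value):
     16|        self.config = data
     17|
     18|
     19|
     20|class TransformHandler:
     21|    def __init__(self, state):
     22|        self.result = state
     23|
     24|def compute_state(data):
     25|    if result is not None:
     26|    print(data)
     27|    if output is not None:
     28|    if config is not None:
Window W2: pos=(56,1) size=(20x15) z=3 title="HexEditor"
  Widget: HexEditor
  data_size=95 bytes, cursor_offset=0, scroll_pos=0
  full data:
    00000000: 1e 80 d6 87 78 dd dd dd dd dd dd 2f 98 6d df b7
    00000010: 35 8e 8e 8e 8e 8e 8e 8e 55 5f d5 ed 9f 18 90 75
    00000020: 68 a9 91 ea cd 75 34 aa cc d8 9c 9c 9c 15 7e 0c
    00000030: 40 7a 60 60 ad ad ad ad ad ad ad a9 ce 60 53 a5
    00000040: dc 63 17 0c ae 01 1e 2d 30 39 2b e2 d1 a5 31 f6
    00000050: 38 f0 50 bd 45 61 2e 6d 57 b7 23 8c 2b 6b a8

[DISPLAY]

━━━━━━━━━━━━━━━━━┓━━━━━━━━━━━━━━━━━━┓             
or               ┃per               ┃       ┏━━━━━
─────────────────┨──────────────────┨       ┃ HexE
s               ▲┃■                 ┃       ┠─────
                █┃■                 ┃       ┃00000
gging           ░┃■                 ┃       ┃00000
me              ░┃■                 ┃       ┃00000
ections import d░┃■                 ┃       ┃00000
                ░┃■                 ┃       ┃00000
e_items(result):░┃■                 ┃       ┃00000
tem in output:  ░┃■                 ┃       ┃     
 = 14           ░┃■                 ┃       ┃     
(config)        ░┃■                 ┃       ┃     
                ░┃                  ┃       ┃     


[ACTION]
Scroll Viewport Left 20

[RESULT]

  ┏━━━━━━━━━━━━━━━━━━━━━━━━━━┓━━━━━━━━━━━━━━━━━━┓ 
  ┃ FileEditor               ┃per               ┃ 
  ┠──────────────────────────┨──────────────────┨ 
  ┃█mport sys               ▲┃■                 ┃ 
  ┃import os                █┃■                 ┃ 
  ┃import logging           ░┃■                 ┃ 
  ┃import time              ░┃■                 ┃ 
  ┃from collections import d░┃■                 ┃ 
  ┃                         ░┃■                 ┃ 
  ┃def handle_items(result):░┃■                 ┃ 
  ┃    for item in output:  ░┃■                 ┃ 
  ┃    state = 14           ░┃■                 ┃ 
  ┃    print(config)        ░┃■                 ┃ 
  ┃                         ░┃                  ┃ 


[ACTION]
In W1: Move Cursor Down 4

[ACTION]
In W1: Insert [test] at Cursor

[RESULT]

  ┏━━━━━━━━━━━━━━━━━━━━━━━━━━┓━━━━━━━━━━━━━━━━━━┓ 
  ┃ FileEditor               ┃per               ┃ 
  ┠──────────────────────────┨──────────────────┨ 
  ┃import sys               ▲┃■                 ┃ 
  ┃import os                █┃■                 ┃ 
  ┃import logging           ░┃■                 ┃ 
  ┃import time              ░┃■                 ┃ 
  ┃test█rom collections impo░┃■                 ┃ 
  ┃                         ░┃■                 ┃ 
  ┃def handle_items(result):░┃■                 ┃ 
  ┃    for item in output:  ░┃■                 ┃ 
  ┃    state = 14           ░┃■                 ┃ 
  ┃    print(config)        ░┃■                 ┃ 
  ┃                         ░┃                  ┃ 
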